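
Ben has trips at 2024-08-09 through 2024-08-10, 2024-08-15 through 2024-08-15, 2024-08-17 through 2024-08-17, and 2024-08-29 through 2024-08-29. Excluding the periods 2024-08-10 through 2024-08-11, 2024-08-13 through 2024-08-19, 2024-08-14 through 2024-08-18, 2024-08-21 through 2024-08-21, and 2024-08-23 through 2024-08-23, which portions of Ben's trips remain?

Second set merges to 2024-08-10 through 2024-08-11, 2024-08-13 through 2024-08-19, 2024-08-21 through 2024-08-21, 2024-08-23 through 2024-08-23.
2024-08-09 through 2024-08-10 \ B = 2024-08-09 through 2024-08-09.
2024-08-15 through 2024-08-15: entirely removed.
2024-08-17 through 2024-08-17: entirely removed.
2024-08-29 through 2024-08-29: nothing removed.

2024-08-09 through 2024-08-09, 2024-08-29 through 2024-08-29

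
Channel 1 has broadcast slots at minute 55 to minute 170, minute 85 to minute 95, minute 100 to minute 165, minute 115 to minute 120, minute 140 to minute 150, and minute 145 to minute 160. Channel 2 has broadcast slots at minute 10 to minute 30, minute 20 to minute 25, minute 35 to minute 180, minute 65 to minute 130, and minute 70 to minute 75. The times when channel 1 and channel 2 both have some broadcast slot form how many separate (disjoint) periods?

1

First set merges to minute 55 to minute 170.
Second set merges to minute 10 to minute 30, minute 35 to minute 180.
A ∩ B = minute 55 to minute 170.
That is 1 disjoint piece.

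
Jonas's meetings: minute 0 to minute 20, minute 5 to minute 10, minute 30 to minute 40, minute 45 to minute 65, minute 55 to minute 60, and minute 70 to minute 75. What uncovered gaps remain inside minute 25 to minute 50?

minute 25 to minute 30, minute 40 to minute 45

The merged coverage is minute 0 to minute 20, minute 30 to minute 40, minute 45 to minute 65, minute 70 to minute 75.
Gaps within minute 25 to minute 50: minute 25 to minute 30, minute 40 to minute 45.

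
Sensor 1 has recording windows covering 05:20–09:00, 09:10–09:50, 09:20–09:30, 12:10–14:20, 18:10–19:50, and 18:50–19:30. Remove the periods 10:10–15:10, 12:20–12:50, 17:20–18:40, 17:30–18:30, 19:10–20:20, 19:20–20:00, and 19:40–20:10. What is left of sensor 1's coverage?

A, merged: 05:20-09:00, 09:10-09:50, 12:10-14:20, 18:10-19:50.
B, merged: 10:10-15:10, 17:20-18:40, 19:10-20:20.
05:20-09:00: no B overlap → unchanged.
09:10-09:50: no B overlap → unchanged.
12:10-14:20: fully covered by B → removed.
18:10-19:50 minus B → 18:40-19:10.

05:20-09:00, 09:10-09:50, 18:40-19:10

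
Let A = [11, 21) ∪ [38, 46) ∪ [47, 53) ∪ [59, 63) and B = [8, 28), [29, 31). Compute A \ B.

[38, 46) ∪ [47, 53) ∪ [59, 63)

[11, 21): fully covered by B → removed.
[38, 46): no B overlap → unchanged.
[47, 53): no B overlap → unchanged.
[59, 63): no B overlap → unchanged.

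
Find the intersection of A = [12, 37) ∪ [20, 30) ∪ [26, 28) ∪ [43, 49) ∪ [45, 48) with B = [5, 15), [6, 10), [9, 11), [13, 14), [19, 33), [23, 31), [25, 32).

[12, 15) ∪ [19, 33)

First set merges to [12, 37), [43, 49).
Second set merges to [5, 15), [19, 33).
[12, 37) ∩ B → [12, 15), [19, 33).
[43, 49) meets no B interval.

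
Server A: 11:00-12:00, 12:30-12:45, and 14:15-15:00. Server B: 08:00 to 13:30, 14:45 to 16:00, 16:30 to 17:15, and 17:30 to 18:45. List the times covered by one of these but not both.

Only in the first: 14:15-14:45.
Only in the second: 08:00-11:00, 12:00-12:30, 12:45-13:30, 15:00-16:00, 16:30-17:15, 17:30-18:45.
Together these are the periods covered by exactly one.

08:00-11:00, 12:00-12:30, 12:45-13:30, 14:15-14:45, 15:00-16:00, 16:30-17:15, 17:30-18:45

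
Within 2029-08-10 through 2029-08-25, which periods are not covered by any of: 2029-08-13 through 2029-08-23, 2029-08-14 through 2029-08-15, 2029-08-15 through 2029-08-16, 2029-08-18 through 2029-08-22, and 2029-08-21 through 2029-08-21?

2029-08-10 through 2029-08-12, 2029-08-24 through 2029-08-25

The merged coverage is 2029-08-13 through 2029-08-23.
Uncovered inside 2029-08-10 through 2029-08-25: 2029-08-10 through 2029-08-12, 2029-08-24 through 2029-08-25.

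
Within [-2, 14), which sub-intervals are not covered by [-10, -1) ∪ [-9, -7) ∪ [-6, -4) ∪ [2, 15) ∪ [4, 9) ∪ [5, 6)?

[-1, 2)

Covered (merged): [-10, -1), [2, 15).
Complement within [-2, 14): [-1, 2).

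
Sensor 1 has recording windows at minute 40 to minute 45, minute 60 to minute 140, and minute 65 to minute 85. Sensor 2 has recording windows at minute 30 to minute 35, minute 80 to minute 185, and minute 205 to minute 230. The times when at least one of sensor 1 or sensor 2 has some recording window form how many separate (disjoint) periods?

First set merges to minute 40 to minute 45, minute 60 to minute 140.
A ∪ B = minute 30 to minute 35, minute 40 to minute 45, minute 60 to minute 185, minute 205 to minute 230.
That is 4 disjoint pieces.

4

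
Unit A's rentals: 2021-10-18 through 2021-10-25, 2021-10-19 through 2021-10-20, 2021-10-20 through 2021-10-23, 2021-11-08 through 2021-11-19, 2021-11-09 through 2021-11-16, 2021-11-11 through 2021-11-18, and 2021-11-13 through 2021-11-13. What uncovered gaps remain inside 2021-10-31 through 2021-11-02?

Covered (merged): 2021-10-18 through 2021-10-25, 2021-11-08 through 2021-11-19.
Uncovered inside 2021-10-31 through 2021-11-02: 2021-10-31 through 2021-11-02.

2021-10-31 through 2021-11-02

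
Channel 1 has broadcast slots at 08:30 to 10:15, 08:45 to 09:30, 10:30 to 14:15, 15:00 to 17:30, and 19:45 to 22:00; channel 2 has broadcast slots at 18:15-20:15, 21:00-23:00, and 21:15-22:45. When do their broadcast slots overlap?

First set merges to 08:30-10:15, 10:30-14:15, 15:00-17:30, 19:45-22:00.
Second set merges to 18:15-20:15, 21:00-23:00.
08:30-10:15: no overlap with the second set.
10:30-14:15: no overlap with the second set.
15:00-17:30: no overlap with the second set.
19:45-22:00 meets the second set on 19:45-20:15, 21:00-22:00.

19:45-20:15, 21:00-22:00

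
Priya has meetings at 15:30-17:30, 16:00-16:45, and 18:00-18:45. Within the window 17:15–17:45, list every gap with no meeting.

17:30-17:45

Covered (merged): 15:30-17:30, 18:00-18:45.
Complement within 17:15-17:45: 17:30-17:45.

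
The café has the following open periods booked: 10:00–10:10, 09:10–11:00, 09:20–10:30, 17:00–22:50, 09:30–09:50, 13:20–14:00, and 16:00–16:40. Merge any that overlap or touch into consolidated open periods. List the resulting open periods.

09:10–11:00, 13:20–14:00, 16:00–16:40, 17:00–22:50

Sort by start: 09:10–11:00, 09:20–10:30, 09:30–09:50, 10:00–10:10, 13:20–14:00, 16:00–16:40, 17:00–22:50.
09:20–10:30 overlaps/touches 09:10–11:00 → extend to 09:10–11:00.
09:30–09:50 overlaps/touches 09:10–11:00 → extend to 09:10–11:00.
10:00–10:10 overlaps/touches 09:10–11:00 → extend to 09:10–11:00.
13:20–14:00 is disjoint → start new block.
16:00–16:40 is disjoint → start new block.
17:00–22:50 is disjoint → start new block.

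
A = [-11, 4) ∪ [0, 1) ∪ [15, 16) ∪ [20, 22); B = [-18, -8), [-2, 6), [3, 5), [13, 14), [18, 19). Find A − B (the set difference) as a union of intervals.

First set merges to [-11, 4), [15, 16), [20, 22).
Second set merges to [-18, -8), [-2, 6), [13, 14), [18, 19).
[-11, 4) minus B → [-8, -2).
[15, 16): no B overlap → unchanged.
[20, 22): no B overlap → unchanged.

[-8, -2) ∪ [15, 16) ∪ [20, 22)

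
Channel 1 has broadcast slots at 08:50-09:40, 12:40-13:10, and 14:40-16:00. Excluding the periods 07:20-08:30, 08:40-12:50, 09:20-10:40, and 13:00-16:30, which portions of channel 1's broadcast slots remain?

B, merged: 07:20-08:30, 08:40-12:50, 13:00-16:30.
08:50-09:40: entirely removed.
12:40-13:10 \ B = 12:50-13:00.
14:40-16:00: entirely removed.

12:50-13:00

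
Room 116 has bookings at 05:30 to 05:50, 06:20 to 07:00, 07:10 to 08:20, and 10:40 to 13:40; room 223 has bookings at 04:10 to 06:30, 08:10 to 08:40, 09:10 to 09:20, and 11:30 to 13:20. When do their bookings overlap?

05:30–05:50 ∩ B → 05:30–05:50.
06:20–07:00 ∩ B → 06:20–06:30.
07:10–08:20 ∩ B → 08:10–08:20.
10:40–13:40 ∩ B → 11:30–13:20.

05:30–05:50, 06:20–06:30, 08:10–08:20, 11:30–13:20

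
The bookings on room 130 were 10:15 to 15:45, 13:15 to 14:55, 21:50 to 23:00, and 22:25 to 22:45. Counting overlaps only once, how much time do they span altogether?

Merged: 10:15–15:45, 21:50–23:00.
Lengths: 5 h 30 min + 1 h 10 min = 6 h 40 min.

6 h 40 min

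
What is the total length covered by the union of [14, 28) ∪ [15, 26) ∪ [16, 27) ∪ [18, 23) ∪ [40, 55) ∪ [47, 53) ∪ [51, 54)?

29

Merged: [14, 28), [40, 55).
Lengths: 14 + 15 = 29.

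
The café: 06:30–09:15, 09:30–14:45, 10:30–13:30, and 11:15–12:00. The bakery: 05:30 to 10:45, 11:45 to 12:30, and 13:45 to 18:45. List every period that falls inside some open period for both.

A, merged: 06:30-09:15, 09:30-14:45.
06:30-09:15 meets the second set on 06:30-09:15.
09:30-14:45 meets the second set on 09:30-10:45, 11:45-12:30, 13:45-14:45.

06:30-09:15, 09:30-10:45, 11:45-12:30, 13:45-14:45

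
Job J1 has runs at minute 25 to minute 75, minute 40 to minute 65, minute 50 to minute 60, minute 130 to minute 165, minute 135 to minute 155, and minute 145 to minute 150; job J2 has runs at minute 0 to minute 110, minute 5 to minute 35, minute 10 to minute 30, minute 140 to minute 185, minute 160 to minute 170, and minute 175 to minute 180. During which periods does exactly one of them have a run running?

A, merged: minute 25 to minute 75, minute 130 to minute 165.
B, merged: minute 0 to minute 110, minute 140 to minute 185.
A \ B = minute 130 to minute 140.
B \ A = minute 0 to minute 25, minute 75 to minute 110, minute 165 to minute 185.
Union of the two gives the symmetric difference.

minute 0 to minute 25, minute 75 to minute 110, minute 130 to minute 140, minute 165 to minute 185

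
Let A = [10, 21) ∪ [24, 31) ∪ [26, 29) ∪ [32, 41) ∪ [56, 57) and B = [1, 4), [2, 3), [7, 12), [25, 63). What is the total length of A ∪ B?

56

A, merged: [10, 21), [24, 31), [32, 41), [56, 57).
B, merged: [1, 4), [7, 12), [25, 63).
A ∪ B = [1, 4), [7, 21), [24, 63).
Total: 3 + 14 + 39 = 56.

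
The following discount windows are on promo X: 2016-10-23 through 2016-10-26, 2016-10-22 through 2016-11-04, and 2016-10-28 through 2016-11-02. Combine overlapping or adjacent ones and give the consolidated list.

2016-10-22 through 2016-11-04

Sort by start: 2016-10-22 through 2016-11-04, 2016-10-23 through 2016-10-26, 2016-10-28 through 2016-11-02.
2016-10-23 through 2016-10-26 overlaps/touches 2016-10-22 through 2016-11-04 → extend to 2016-10-22 through 2016-11-04.
2016-10-28 through 2016-11-02 overlaps/touches 2016-10-22 through 2016-11-04 → extend to 2016-10-22 through 2016-11-04.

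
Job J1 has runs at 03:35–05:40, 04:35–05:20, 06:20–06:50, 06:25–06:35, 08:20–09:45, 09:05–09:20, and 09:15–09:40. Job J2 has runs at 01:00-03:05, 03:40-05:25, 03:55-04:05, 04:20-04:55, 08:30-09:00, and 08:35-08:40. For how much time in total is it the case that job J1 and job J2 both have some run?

A, merged: 03:35-05:40, 06:20-06:50, 08:20-09:45.
B, merged: 01:00-03:05, 03:40-05:25, 08:30-09:00.
A ∩ B = 03:40-05:25, 08:30-09:00.
Total: 1 h 45 min + 30 min = 2 h 15 min.

2 h 15 min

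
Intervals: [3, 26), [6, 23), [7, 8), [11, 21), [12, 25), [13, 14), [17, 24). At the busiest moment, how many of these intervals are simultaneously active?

At 13, 5 of the intervals are simultaneously active.
No point has more.

5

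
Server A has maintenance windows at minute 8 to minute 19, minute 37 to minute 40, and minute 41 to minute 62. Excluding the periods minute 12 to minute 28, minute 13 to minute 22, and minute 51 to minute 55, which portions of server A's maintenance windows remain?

Second set merges to minute 12 to minute 28, minute 51 to minute 55.
minute 8 to minute 19 \ B = minute 8 to minute 12.
minute 37 to minute 40: nothing removed.
minute 41 to minute 62 \ B = minute 41 to minute 51, minute 55 to minute 62.

minute 8 to minute 12, minute 37 to minute 40, minute 41 to minute 51, minute 55 to minute 62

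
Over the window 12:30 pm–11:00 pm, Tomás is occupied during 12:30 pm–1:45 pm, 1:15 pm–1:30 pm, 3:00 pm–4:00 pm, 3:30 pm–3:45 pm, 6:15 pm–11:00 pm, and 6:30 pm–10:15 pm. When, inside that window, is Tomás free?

1:45 pm-3:00 pm, 4:00 pm-6:15 pm

Covered (merged): 12:30 pm-1:45 pm, 3:00 pm-4:00 pm, 6:15 pm-11:00 pm.
Uncovered inside 12:30 pm-11:00 pm: 1:45 pm-3:00 pm, 4:00 pm-6:15 pm.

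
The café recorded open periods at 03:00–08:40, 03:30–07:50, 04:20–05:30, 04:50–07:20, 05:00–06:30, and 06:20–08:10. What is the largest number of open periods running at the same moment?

Walk the sorted start/end points keeping a running depth.
The depth first hits 5 at 05:00.

5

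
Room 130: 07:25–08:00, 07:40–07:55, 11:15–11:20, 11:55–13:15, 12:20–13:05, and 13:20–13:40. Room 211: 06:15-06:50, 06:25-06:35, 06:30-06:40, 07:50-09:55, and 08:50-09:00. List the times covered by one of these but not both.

06:15–06:50, 07:25–07:50, 08:00–09:55, 11:15–11:20, 11:55–13:15, 13:20–13:40

Merge the first list: 07:25–08:00, 11:15–11:20, 11:55–13:15, 13:20–13:40.
Merge the second list: 06:15–06:50, 07:50–09:55.
A \ B = 07:25–07:50, 11:15–11:20, 11:55–13:15, 13:20–13:40.
B \ A = 06:15–06:50, 08:00–09:55.
Union of the two gives the symmetric difference.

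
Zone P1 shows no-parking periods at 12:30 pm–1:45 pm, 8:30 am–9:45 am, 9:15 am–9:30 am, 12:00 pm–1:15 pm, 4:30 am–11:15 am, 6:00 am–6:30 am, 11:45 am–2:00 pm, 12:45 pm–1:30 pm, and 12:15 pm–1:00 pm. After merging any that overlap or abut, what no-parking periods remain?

Sort by start: 4:30 am–11:15 am, 6:00 am–6:30 am, 8:30 am–9:45 am, 9:15 am–9:30 am, 11:45 am–2:00 pm, 12:00 pm–1:15 pm, 12:15 pm–1:00 pm, 12:30 pm–1:45 pm, 12:45 pm–1:30 pm.
6:00 am–6:30 am overlaps/touches 4:30 am–11:15 am → extend to 4:30 am–11:15 am.
8:30 am–9:45 am overlaps/touches 4:30 am–11:15 am → extend to 4:30 am–11:15 am.
9:15 am–9:30 am overlaps/touches 4:30 am–11:15 am → extend to 4:30 am–11:15 am.
11:45 am–2:00 pm is disjoint → start new block.
12:00 pm–1:15 pm overlaps/touches 11:45 am–2:00 pm → extend to 11:45 am–2:00 pm.
12:15 pm–1:00 pm overlaps/touches 11:45 am–2:00 pm → extend to 11:45 am–2:00 pm.
12:30 pm–1:45 pm overlaps/touches 11:45 am–2:00 pm → extend to 11:45 am–2:00 pm.
12:45 pm–1:30 pm overlaps/touches 11:45 am–2:00 pm → extend to 11:45 am–2:00 pm.

4:30 am–11:15 am, 11:45 am–2:00 pm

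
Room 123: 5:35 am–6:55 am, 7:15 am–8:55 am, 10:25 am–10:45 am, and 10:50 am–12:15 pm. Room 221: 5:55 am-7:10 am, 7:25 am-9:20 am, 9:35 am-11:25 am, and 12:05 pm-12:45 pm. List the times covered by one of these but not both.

5:35 am–5:55 am, 6:55 am–7:10 am, 7:15 am–7:25 am, 8:55 am–9:20 am, 9:35 am–10:25 am, 10:45 am–10:50 am, 11:25 am–12:05 pm, 12:15 pm–12:45 pm

A \ B = 5:35 am–5:55 am, 7:15 am–7:25 am, 11:25 am–12:05 pm.
B \ A = 6:55 am–7:10 am, 8:55 am–9:20 am, 9:35 am–10:25 am, 10:45 am–10:50 am, 12:15 pm–12:45 pm.
Union of the two gives the symmetric difference.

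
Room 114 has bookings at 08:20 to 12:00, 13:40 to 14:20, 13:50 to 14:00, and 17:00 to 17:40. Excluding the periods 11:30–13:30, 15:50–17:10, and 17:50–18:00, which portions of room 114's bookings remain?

08:20-11:30, 13:40-14:20, 17:10-17:40

Merge the first list: 08:20-12:00, 13:40-14:20, 17:00-17:40.
08:20-12:00 with B removed leaves 08:20-11:30.
13:40-14:20 is untouched.
17:00-17:40 with B removed leaves 17:10-17:40.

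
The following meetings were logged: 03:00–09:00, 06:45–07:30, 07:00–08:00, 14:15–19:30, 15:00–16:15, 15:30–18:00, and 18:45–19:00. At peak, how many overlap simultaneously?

3

Sweep endpoints in order; track running count of active intervals.
Peak of 3 reached at 07:00.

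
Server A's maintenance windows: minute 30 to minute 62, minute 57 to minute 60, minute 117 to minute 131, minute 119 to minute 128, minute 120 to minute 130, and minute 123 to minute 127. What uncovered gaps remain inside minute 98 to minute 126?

minute 98 to minute 117

Covered (merged): minute 30 to minute 62, minute 117 to minute 131.
Uncovered inside minute 98 to minute 126: minute 98 to minute 117.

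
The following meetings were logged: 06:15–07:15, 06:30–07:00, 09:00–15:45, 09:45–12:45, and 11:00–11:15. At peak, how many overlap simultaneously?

3

At 11:00, 3 of the intervals are simultaneously active.
No point has more.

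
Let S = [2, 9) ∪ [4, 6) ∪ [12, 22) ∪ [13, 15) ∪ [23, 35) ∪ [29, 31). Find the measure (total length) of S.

Merged: [2, 9), [12, 22), [23, 35).
Lengths: 7 + 10 + 12 = 29.

29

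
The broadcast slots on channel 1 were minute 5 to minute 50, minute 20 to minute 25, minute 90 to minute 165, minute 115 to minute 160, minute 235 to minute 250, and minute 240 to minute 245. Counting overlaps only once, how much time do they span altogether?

Merged: minute 5 to minute 50, minute 90 to minute 165, minute 235 to minute 250.
Lengths: 45 minutes + 75 minutes + 15 minutes = 135 minutes.

135 minutes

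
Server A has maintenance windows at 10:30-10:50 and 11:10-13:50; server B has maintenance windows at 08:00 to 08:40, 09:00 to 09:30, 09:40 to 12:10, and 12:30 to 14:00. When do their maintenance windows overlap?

10:30–10:50 meets the second set on 10:30–10:50.
11:10–13:50 meets the second set on 11:10–12:10, 12:30–13:50.

10:30–10:50, 11:10–12:10, 12:30–13:50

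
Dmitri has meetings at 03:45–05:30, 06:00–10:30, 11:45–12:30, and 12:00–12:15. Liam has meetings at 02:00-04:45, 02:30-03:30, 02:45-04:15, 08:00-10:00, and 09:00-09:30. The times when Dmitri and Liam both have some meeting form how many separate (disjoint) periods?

2

Merge the first list: 03:45-05:30, 06:00-10:30, 11:45-12:30.
Merge the second list: 02:00-04:45, 08:00-10:00.
A ∩ B = 03:45-04:45, 08:00-10:00.
That is 2 disjoint pieces.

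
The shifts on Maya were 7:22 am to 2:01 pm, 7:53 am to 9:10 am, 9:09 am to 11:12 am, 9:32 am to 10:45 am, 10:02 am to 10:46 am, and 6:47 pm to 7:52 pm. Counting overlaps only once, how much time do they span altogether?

7 h 44 min

Merged: 7:22 am–2:01 pm, 6:47 pm–7:52 pm.
Lengths: 6 h 39 min + 1 h 5 min = 7 h 44 min.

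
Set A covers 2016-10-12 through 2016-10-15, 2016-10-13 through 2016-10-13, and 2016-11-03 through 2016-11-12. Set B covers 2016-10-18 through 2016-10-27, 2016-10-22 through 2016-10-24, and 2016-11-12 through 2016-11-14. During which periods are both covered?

2016-11-12 through 2016-11-12

Merge the first list: 2016-10-12 through 2016-10-15, 2016-11-03 through 2016-11-12.
Merge the second list: 2016-10-18 through 2016-10-27, 2016-11-12 through 2016-11-14.
2016-10-12 through 2016-10-15 falls entirely outside B.
2016-11-03 through 2016-11-12 overlaps B on 2016-11-12 through 2016-11-12.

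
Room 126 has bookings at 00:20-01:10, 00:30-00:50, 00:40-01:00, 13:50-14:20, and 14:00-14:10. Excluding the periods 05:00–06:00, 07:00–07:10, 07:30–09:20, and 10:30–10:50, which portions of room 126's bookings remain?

00:20–01:10, 13:50–14:20

A, merged: 00:20–01:10, 13:50–14:20.
00:20–01:10: no B overlap → unchanged.
13:50–14:20: no B overlap → unchanged.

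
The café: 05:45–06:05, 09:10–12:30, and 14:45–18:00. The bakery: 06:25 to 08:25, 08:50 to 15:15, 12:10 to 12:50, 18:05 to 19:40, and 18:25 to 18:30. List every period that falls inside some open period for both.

Second set merges to 06:25-08:25, 08:50-15:15, 18:05-19:40.
05:45-06:05 falls entirely outside B.
09:10-12:30 overlaps B on 09:10-12:30.
14:45-18:00 overlaps B on 14:45-15:15.

09:10-12:30, 14:45-15:15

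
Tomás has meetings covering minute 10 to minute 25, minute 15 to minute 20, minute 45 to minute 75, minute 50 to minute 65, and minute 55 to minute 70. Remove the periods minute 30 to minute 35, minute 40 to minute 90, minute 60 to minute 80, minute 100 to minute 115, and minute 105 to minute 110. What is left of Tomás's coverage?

Merge the first list: minute 10 to minute 25, minute 45 to minute 75.
Merge the second list: minute 30 to minute 35, minute 40 to minute 90, minute 100 to minute 115.
minute 10 to minute 25: nothing removed.
minute 45 to minute 75: entirely removed.

minute 10 to minute 25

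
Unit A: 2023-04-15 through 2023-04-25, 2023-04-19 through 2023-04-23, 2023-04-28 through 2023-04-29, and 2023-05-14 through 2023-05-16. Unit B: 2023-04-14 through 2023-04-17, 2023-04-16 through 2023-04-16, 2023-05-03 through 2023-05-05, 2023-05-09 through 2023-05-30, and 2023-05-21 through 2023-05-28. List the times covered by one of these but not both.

First set merges to 2023-04-15 through 2023-04-25, 2023-04-28 through 2023-04-29, 2023-05-14 through 2023-05-16.
Second set merges to 2023-04-14 through 2023-04-17, 2023-05-03 through 2023-05-05, 2023-05-09 through 2023-05-30.
A \ B = 2023-04-18 through 2023-04-25, 2023-04-28 through 2023-04-29.
B \ A = 2023-04-14 through 2023-04-14, 2023-05-03 through 2023-05-05, 2023-05-09 through 2023-05-13, 2023-05-17 through 2023-05-30.
Union of the two gives the symmetric difference.

2023-04-14 through 2023-04-14, 2023-04-18 through 2023-04-25, 2023-04-28 through 2023-04-29, 2023-05-03 through 2023-05-05, 2023-05-09 through 2023-05-13, 2023-05-17 through 2023-05-30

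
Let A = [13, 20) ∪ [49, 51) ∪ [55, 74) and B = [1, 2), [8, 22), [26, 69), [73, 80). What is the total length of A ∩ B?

24

A ∩ B = [13, 20), [49, 51), [55, 69), [73, 74).
Total: 7 + 2 + 14 + 1 = 24.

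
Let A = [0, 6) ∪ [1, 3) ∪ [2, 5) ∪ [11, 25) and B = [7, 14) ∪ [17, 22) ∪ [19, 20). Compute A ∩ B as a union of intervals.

[11, 14) ∪ [17, 22)

First set merges to [0, 6), [11, 25).
Second set merges to [7, 14), [17, 22).
[0, 6) meets no B interval.
[11, 25) ∩ B → [11, 14), [17, 22).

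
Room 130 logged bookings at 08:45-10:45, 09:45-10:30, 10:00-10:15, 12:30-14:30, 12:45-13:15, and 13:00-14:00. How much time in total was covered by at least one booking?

4 h

Merged: 08:45–10:45, 12:30–14:30.
Lengths: 2 h + 2 h = 4 h.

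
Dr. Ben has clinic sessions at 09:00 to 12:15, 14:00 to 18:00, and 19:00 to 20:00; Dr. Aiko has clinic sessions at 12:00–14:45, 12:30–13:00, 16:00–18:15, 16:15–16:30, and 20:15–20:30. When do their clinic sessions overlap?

Merge the second list: 12:00-14:45, 16:00-18:15, 20:15-20:30.
09:00-12:15 meets the second set on 12:00-12:15.
14:00-18:00 meets the second set on 14:00-14:45, 16:00-18:00.
19:00-20:00: no overlap with the second set.

12:00-12:15, 14:00-14:45, 16:00-18:00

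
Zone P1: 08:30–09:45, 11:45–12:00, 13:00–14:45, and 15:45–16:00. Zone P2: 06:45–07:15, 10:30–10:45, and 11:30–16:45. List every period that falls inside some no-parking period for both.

08:30–09:45: no overlap with the second set.
11:45–12:00 meets the second set on 11:45–12:00.
13:00–14:45 meets the second set on 13:00–14:45.
15:45–16:00 meets the second set on 15:45–16:00.

11:45–12:00, 13:00–14:45, 15:45–16:00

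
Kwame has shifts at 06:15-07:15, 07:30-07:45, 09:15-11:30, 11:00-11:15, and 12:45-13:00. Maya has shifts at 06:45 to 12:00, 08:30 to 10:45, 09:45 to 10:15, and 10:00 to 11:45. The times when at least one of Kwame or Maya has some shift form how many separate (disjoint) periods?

2

A, merged: 06:15-07:15, 07:30-07:45, 09:15-11:30, 12:45-13:00.
B, merged: 06:45-12:00.
A ∪ B = 06:15-12:00, 12:45-13:00.
That is 2 disjoint pieces.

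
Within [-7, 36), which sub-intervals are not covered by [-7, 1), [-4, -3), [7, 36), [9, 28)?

[1, 7)

The merged coverage is [-7, 1), [7, 36).
Gaps within [-7, 36): [1, 7).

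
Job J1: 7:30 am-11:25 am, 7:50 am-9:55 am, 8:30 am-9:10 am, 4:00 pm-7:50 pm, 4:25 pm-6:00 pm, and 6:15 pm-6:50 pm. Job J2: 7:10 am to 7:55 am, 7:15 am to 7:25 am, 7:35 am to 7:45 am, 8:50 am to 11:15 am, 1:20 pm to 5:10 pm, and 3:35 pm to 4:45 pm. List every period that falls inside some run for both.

A, merged: 7:30 am–11:25 am, 4:00 pm–7:50 pm.
B, merged: 7:10 am–7:55 am, 8:50 am–11:15 am, 1:20 pm–5:10 pm.
7:30 am–11:25 am overlaps B on 7:30 am–7:55 am, 8:50 am–11:15 am.
4:00 pm–7:50 pm overlaps B on 4:00 pm–5:10 pm.

7:30 am–7:55 am, 8:50 am–11:15 am, 4:00 pm–5:10 pm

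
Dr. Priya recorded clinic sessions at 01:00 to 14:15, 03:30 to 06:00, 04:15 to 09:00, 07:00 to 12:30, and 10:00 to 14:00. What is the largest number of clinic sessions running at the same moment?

Walk the sorted start/end points keeping a running depth.
The depth first hits 3 at 04:15.

3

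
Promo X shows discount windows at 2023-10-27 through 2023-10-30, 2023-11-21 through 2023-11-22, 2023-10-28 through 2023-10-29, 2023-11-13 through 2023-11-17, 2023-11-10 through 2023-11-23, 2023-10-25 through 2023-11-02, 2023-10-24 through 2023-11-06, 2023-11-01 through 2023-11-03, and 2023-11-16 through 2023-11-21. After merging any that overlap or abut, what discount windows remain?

2023-10-24 through 2023-11-06, 2023-11-10 through 2023-11-23

Sort by start: 2023-10-24 through 2023-11-06, 2023-10-25 through 2023-11-02, 2023-10-27 through 2023-10-30, 2023-10-28 through 2023-10-29, 2023-11-01 through 2023-11-03, 2023-11-10 through 2023-11-23, 2023-11-13 through 2023-11-17, 2023-11-16 through 2023-11-21, 2023-11-21 through 2023-11-22.
2023-10-25 through 2023-11-02 overlaps/touches 2023-10-24 through 2023-11-06 → extend to 2023-10-24 through 2023-11-06.
2023-10-27 through 2023-10-30 overlaps/touches 2023-10-24 through 2023-11-06 → extend to 2023-10-24 through 2023-11-06.
2023-10-28 through 2023-10-29 overlaps/touches 2023-10-24 through 2023-11-06 → extend to 2023-10-24 through 2023-11-06.
2023-11-01 through 2023-11-03 overlaps/touches 2023-10-24 through 2023-11-06 → extend to 2023-10-24 through 2023-11-06.
2023-11-10 through 2023-11-23 is disjoint → start new block.
2023-11-13 through 2023-11-17 overlaps/touches 2023-11-10 through 2023-11-23 → extend to 2023-11-10 through 2023-11-23.
2023-11-16 through 2023-11-21 overlaps/touches 2023-11-10 through 2023-11-23 → extend to 2023-11-10 through 2023-11-23.
2023-11-21 through 2023-11-22 overlaps/touches 2023-11-10 through 2023-11-23 → extend to 2023-11-10 through 2023-11-23.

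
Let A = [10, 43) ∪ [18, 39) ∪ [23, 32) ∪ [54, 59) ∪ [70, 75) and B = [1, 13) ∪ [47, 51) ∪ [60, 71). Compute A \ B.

First set merges to [10, 43), [54, 59), [70, 75).
[10, 43) with B removed leaves [13, 43).
[54, 59) is untouched.
[70, 75) with B removed leaves [71, 75).

[13, 43) ∪ [54, 59) ∪ [71, 75)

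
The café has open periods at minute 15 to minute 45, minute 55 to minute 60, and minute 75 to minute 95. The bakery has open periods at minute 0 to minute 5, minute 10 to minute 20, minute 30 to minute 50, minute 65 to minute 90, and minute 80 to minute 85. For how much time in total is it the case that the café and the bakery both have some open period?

B, merged: minute 0 to minute 5, minute 10 to minute 20, minute 30 to minute 50, minute 65 to minute 90.
A ∩ B = minute 15 to minute 20, minute 30 to minute 45, minute 75 to minute 90.
Total: 5 minutes + 15 minutes + 15 minutes = 35 minutes.

35 minutes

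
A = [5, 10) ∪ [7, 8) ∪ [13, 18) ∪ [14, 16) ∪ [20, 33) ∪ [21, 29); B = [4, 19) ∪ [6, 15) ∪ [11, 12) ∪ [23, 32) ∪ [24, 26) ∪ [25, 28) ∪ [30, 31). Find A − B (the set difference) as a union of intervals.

A, merged: [5, 10), [13, 18), [20, 33).
B, merged: [4, 19), [23, 32).
[5, 10): fully covered by B → removed.
[13, 18): fully covered by B → removed.
[20, 33) minus B → [20, 23), [32, 33).

[20, 23) ∪ [32, 33)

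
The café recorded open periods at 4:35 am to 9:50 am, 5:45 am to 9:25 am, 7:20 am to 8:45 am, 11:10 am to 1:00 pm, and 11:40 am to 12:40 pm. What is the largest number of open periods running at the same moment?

Sweep endpoints in order; track running count of active intervals.
Peak of 3 reached at 7:20 am.

3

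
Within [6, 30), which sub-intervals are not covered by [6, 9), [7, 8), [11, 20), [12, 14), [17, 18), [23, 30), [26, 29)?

After merging, the occupied span is [6, 9), [11, 20), [23, 30).
Complement within [6, 30): [9, 11), [20, 23).

[9, 11) ∪ [20, 23)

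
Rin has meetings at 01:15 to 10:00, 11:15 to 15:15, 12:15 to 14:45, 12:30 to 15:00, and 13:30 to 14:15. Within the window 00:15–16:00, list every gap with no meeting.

00:15-01:15, 10:00-11:15, 15:15-16:00

The merged coverage is 01:15-10:00, 11:15-15:15.
Complement within 00:15-16:00: 00:15-01:15, 10:00-11:15, 15:15-16:00.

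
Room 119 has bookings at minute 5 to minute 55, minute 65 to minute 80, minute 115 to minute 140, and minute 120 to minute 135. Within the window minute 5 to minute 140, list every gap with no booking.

minute 55 to minute 65, minute 80 to minute 115

Covered (merged): minute 5 to minute 55, minute 65 to minute 80, minute 115 to minute 140.
Complement within minute 5 to minute 140: minute 55 to minute 65, minute 80 to minute 115.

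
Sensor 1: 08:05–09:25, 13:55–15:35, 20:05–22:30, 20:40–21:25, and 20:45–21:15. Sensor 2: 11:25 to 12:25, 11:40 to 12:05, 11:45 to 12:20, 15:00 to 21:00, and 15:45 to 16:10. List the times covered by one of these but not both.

Merge the first list: 08:05–09:25, 13:55–15:35, 20:05–22:30.
Merge the second list: 11:25–12:25, 15:00–21:00.
A but not B: 08:05–09:25, 13:55–15:00, 21:00–22:30.
B but not A: 11:25–12:25, 15:35–20:05.
Combining gives A △ B.

08:05–09:25, 11:25–12:25, 13:55–15:00, 15:35–20:05, 21:00–22:30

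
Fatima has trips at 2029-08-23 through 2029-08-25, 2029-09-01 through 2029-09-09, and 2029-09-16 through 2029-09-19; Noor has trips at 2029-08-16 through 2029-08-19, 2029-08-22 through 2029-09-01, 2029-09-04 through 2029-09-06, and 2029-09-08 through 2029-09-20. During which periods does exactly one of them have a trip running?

2029-08-16 through 2029-08-19, 2029-08-22 through 2029-08-22, 2029-08-26 through 2029-08-31, 2029-09-02 through 2029-09-03, 2029-09-07 through 2029-09-07, 2029-09-10 through 2029-09-15, 2029-09-20 through 2029-09-20

A but not B: 2029-09-02 through 2029-09-03, 2029-09-07 through 2029-09-07.
B but not A: 2029-08-16 through 2029-08-19, 2029-08-22 through 2029-08-22, 2029-08-26 through 2029-08-31, 2029-09-10 through 2029-09-15, 2029-09-20 through 2029-09-20.
Combining gives A △ B.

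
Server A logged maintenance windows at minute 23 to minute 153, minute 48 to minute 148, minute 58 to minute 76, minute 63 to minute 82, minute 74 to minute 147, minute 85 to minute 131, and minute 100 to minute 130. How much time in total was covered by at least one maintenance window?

130 minutes

Merged: minute 23 to minute 153.
Length: 130 minutes.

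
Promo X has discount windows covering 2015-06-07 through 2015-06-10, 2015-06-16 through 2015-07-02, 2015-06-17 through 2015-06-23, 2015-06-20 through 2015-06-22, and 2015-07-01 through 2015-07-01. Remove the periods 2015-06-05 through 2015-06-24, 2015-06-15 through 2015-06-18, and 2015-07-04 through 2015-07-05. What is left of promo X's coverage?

A, merged: 2015-06-07 through 2015-06-10, 2015-06-16 through 2015-07-02.
B, merged: 2015-06-05 through 2015-06-24, 2015-07-04 through 2015-07-05.
2015-06-07 through 2015-06-10 lies entirely inside B → drops out.
2015-06-16 through 2015-07-02 with B removed leaves 2015-06-25 through 2015-07-02.

2015-06-25 through 2015-07-02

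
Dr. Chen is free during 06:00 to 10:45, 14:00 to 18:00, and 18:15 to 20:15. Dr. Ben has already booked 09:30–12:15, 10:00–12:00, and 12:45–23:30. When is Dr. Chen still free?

06:00–09:30

Merge the second list: 09:30–12:15, 12:45–23:30.
06:00–10:45 with B removed leaves 06:00–09:30.
14:00–18:00 lies entirely inside B → drops out.
18:15–20:15 lies entirely inside B → drops out.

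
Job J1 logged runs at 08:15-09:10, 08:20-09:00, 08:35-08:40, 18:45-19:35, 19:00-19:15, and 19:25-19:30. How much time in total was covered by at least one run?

1 h 45 min

Merged: 08:15–09:10, 18:45–19:35.
Lengths: 55 min + 50 min = 1 h 45 min.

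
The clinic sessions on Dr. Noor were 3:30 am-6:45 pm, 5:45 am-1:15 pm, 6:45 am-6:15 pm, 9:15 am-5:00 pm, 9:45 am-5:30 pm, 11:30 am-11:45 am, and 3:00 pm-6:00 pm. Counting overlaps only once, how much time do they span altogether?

15 h 15 min

Merged: 3:30 am–6:45 pm.
Length: 15 h 15 min.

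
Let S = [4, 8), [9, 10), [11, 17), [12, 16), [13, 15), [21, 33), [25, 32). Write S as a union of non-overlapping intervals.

[4, 8) ∪ [9, 10) ∪ [11, 17) ∪ [21, 33)

[9, 10) is disjoint → start new block.
[11, 17) is disjoint → start new block.
[12, 16) overlaps/touches [11, 17) → extend to [11, 17).
[13, 15) overlaps/touches [11, 17) → extend to [11, 17).
[21, 33) is disjoint → start new block.
[25, 32) overlaps/touches [21, 33) → extend to [21, 33).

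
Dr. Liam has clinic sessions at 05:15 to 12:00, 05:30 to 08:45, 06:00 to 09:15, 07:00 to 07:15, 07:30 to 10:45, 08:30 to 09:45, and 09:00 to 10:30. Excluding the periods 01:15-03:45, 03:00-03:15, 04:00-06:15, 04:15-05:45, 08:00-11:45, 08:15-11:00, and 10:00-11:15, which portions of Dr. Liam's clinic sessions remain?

A, merged: 05:15–12:00.
B, merged: 01:15–03:45, 04:00–06:15, 08:00–11:45.
05:15–12:00 minus B → 06:15–08:00, 11:45–12:00.

06:15–08:00, 11:45–12:00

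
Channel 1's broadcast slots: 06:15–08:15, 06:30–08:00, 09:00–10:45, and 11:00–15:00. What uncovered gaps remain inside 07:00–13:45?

08:15–09:00, 10:45–11:00

Covered (merged): 06:15–08:15, 09:00–10:45, 11:00–15:00.
Complement within 07:00–13:45: 08:15–09:00, 10:45–11:00.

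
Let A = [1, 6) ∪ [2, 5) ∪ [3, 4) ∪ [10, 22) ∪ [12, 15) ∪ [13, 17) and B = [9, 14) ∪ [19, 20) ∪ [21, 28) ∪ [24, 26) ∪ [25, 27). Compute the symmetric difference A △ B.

Merge the first list: [1, 6), [10, 22).
Merge the second list: [9, 14), [19, 20), [21, 28).
A \ B = [1, 6), [14, 19), [20, 21).
B \ A = [9, 10), [22, 28).
Union of the two gives the symmetric difference.

[1, 6) ∪ [9, 10) ∪ [14, 19) ∪ [20, 21) ∪ [22, 28)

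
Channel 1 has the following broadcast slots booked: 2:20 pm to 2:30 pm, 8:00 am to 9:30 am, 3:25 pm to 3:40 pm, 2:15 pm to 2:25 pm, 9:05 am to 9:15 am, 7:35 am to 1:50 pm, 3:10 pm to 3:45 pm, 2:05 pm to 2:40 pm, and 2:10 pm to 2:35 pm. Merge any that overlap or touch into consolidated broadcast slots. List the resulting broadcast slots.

Sort by start: 7:35 am-1:50 pm, 8:00 am-9:30 am, 9:05 am-9:15 am, 2:05 pm-2:40 pm, 2:10 pm-2:35 pm, 2:15 pm-2:25 pm, 2:20 pm-2:30 pm, 3:10 pm-3:45 pm, 3:25 pm-3:40 pm.
8:00 am-9:30 am overlaps/touches 7:35 am-1:50 pm → extend to 7:35 am-1:50 pm.
9:05 am-9:15 am overlaps/touches 7:35 am-1:50 pm → extend to 7:35 am-1:50 pm.
2:05 pm-2:40 pm is disjoint → start new block.
2:10 pm-2:35 pm overlaps/touches 2:05 pm-2:40 pm → extend to 2:05 pm-2:40 pm.
2:15 pm-2:25 pm overlaps/touches 2:05 pm-2:40 pm → extend to 2:05 pm-2:40 pm.
2:20 pm-2:30 pm overlaps/touches 2:05 pm-2:40 pm → extend to 2:05 pm-2:40 pm.
3:10 pm-3:45 pm is disjoint → start new block.
3:25 pm-3:40 pm overlaps/touches 3:10 pm-3:45 pm → extend to 3:10 pm-3:45 pm.

7:35 am-1:50 pm, 2:05 pm-2:40 pm, 3:10 pm-3:45 pm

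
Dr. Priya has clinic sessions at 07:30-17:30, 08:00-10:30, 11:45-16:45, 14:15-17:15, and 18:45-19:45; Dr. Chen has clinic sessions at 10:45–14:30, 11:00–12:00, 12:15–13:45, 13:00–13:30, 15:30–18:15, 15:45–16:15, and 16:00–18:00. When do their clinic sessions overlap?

First set merges to 07:30-17:30, 18:45-19:45.
Second set merges to 10:45-14:30, 15:30-18:15.
07:30-17:30 meets the second set on 10:45-14:30, 15:30-17:30.
18:45-19:45: no overlap with the second set.

10:45-14:30, 15:30-17:30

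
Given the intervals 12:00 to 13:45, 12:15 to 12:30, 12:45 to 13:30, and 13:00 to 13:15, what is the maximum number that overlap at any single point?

3

Walk the sorted start/end points keeping a running depth.
The depth first hits 3 at 13:00.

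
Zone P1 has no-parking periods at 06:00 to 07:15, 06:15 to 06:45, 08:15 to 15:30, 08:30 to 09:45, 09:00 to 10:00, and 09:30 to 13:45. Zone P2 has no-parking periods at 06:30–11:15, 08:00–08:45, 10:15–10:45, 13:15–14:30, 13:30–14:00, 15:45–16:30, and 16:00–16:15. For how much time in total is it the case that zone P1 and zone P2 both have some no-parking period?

First set merges to 06:00–07:15, 08:15–15:30.
Second set merges to 06:30–11:15, 13:15–14:30, 15:45–16:30.
A ∩ B = 06:30–07:15, 08:15–11:15, 13:15–14:30.
Total: 45 min + 3 h + 1 h 15 min = 5 h.

5 h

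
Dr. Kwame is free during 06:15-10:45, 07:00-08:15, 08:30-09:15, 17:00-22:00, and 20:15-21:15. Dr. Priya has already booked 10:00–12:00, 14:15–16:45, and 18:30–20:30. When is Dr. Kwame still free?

Merge the first list: 06:15–10:45, 17:00–22:00.
06:15–10:45 \ B = 06:15–10:00.
17:00–22:00 \ B = 17:00–18:30, 20:30–22:00.

06:15–10:00, 17:00–18:30, 20:30–22:00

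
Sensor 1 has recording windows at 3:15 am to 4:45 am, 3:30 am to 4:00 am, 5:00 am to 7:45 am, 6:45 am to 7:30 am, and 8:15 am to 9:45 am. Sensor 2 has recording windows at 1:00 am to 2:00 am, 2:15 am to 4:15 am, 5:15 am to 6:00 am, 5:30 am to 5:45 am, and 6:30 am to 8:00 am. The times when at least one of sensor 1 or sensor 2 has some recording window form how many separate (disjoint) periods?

4

First set merges to 3:15 am–4:45 am, 5:00 am–7:45 am, 8:15 am–9:45 am.
Second set merges to 1:00 am–2:00 am, 2:15 am–4:15 am, 5:15 am–6:00 am, 6:30 am–8:00 am.
A ∪ B = 1:00 am–2:00 am, 2:15 am–4:45 am, 5:00 am–8:00 am, 8:15 am–9:45 am.
That is 4 disjoint pieces.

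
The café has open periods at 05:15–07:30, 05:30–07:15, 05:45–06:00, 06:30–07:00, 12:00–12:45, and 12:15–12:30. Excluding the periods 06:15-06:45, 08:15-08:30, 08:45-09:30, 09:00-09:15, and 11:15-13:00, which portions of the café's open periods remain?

A, merged: 05:15-07:30, 12:00-12:45.
B, merged: 06:15-06:45, 08:15-08:30, 08:45-09:30, 11:15-13:00.
05:15-07:30 \ B = 05:15-06:15, 06:45-07:30.
12:00-12:45: entirely removed.

05:15-06:15, 06:45-07:30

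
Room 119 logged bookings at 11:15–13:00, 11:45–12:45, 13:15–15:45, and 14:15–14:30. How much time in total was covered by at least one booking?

4 h 15 min

Merged: 11:15–13:00, 13:15–15:45.
Lengths: 1 h 45 min + 2 h 30 min = 4 h 15 min.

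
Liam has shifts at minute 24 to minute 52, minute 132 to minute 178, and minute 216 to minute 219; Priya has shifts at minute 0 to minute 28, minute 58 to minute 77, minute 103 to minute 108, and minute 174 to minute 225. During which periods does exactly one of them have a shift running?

minute 0 to minute 24, minute 28 to minute 52, minute 58 to minute 77, minute 103 to minute 108, minute 132 to minute 174, minute 178 to minute 216, minute 219 to minute 225

A \ B = minute 28 to minute 52, minute 132 to minute 174.
B \ A = minute 0 to minute 24, minute 58 to minute 77, minute 103 to minute 108, minute 178 to minute 216, minute 219 to minute 225.
Union of the two gives the symmetric difference.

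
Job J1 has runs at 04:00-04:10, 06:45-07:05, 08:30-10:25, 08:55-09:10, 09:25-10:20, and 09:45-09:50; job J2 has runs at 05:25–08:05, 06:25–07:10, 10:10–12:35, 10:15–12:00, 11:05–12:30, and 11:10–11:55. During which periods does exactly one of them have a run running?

04:00-04:10, 05:25-06:45, 07:05-08:05, 08:30-10:10, 10:25-12:35

A, merged: 04:00-04:10, 06:45-07:05, 08:30-10:25.
B, merged: 05:25-08:05, 10:10-12:35.
Only in the first: 04:00-04:10, 08:30-10:10.
Only in the second: 05:25-06:45, 07:05-08:05, 10:25-12:35.
Together these are the periods covered by exactly one.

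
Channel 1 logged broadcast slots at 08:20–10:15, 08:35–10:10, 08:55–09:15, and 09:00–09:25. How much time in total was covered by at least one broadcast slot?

1 h 55 min

Merged: 08:20–10:15.
Length: 1 h 55 min.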